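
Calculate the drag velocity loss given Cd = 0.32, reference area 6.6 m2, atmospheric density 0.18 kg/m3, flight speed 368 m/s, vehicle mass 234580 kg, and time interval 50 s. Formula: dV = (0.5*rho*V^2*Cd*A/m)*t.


D = 0.5 * 0.18 * 368^2 * 0.32 * 6.6 = 25741.39 N
a = 25741.39 / 234580 = 0.1097 m/s2
dV = 0.1097 * 50 = 5.5 m/s

5.5 m/s


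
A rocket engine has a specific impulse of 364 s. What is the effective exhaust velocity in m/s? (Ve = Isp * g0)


Ve = Isp * g0 = 364 * 9.81 = 3570.8 m/s

3570.8 m/s


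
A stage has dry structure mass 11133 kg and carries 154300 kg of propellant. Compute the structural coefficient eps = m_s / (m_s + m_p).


eps = 11133 / (11133 + 154300) = 0.0673

0.0673


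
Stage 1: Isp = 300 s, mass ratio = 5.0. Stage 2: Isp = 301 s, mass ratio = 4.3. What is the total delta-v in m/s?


dV1 = 300 * 9.81 * ln(5.0) = 4736.6 m/s
dV2 = 301 * 9.81 * ln(4.3) = 4307.0 m/s
Total dV = 4736.6 + 4307.0 = 9043.6 m/s ~ 9044 m/s

9044 m/s


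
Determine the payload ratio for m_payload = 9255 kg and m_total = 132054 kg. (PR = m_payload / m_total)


PR = 9255 / 132054 = 0.0701

0.0701


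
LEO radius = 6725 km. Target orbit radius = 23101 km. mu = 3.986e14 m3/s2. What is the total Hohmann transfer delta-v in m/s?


V1 = sqrt(mu/r1) = 7698.79 m/s
dV1 = V1*(sqrt(2*r2/(r1+r2)) - 1) = 1883.19 m/s
V2 = sqrt(mu/r2) = 4153.87 m/s
dV2 = V2*(1 - sqrt(2*r1/(r1+r2))) = 1364.43 m/s
Total dV = 3248 m/s

3248 m/s


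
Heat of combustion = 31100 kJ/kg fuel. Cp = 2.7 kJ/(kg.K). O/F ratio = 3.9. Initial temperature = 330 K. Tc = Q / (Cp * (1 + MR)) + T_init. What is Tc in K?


Tc = 31100 / (2.7 * (1 + 3.9)) + 330 = 2681 K

2681 K


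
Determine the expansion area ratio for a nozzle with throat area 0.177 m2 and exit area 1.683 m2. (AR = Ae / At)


AR = 1.683 / 0.177 = 9.5

9.5


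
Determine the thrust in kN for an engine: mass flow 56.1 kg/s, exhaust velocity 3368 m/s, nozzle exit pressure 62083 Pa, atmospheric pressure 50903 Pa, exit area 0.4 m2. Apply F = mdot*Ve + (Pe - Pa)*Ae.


F = 56.1 * 3368 + (62083 - 50903) * 0.4 = 193417.0 N = 193.4 kN

193.4 kN


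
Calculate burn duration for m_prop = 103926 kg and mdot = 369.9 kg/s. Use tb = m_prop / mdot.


tb = 103926 / 369.9 = 281.0 s

281.0 s


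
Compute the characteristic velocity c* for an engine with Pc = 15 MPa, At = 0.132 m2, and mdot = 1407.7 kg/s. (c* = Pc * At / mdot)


c* = 15e6 * 0.132 / 1407.7 = 1407 m/s

1407 m/s


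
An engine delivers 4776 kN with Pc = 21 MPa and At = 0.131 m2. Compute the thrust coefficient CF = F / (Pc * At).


CF = 4776000 / (21e6 * 0.131) = 1.74

1.74


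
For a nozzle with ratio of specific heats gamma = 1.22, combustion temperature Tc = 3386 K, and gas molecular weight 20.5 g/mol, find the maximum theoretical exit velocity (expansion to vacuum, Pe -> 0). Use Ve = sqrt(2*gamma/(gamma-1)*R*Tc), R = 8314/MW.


R = 8314 / 20.5 = 405.56 J/(kg.K)
Ve = sqrt(2 * 1.22 / (1.22 - 1) * 405.56 * 3386) = 3903 m/s

3903 m/s


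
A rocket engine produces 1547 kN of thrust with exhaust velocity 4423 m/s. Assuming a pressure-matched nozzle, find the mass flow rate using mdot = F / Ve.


mdot = F / Ve = 1547000 / 4423 = 349.8 kg/s

349.8 kg/s


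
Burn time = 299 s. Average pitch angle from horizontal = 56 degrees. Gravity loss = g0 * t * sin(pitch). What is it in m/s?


GL = 9.81 * 299 * sin(56 deg) = 2432 m/s

2432 m/s


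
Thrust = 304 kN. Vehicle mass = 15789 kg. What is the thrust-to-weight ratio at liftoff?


TWR = 304000 / (15789 * 9.81) = 1.96

1.96


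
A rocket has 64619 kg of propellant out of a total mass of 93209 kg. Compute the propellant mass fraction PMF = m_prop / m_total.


PMF = 64619 / 93209 = 0.693

0.693


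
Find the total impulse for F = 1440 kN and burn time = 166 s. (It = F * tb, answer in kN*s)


It = 1440 * 166 = 239040 kN*s

239040 kN*s


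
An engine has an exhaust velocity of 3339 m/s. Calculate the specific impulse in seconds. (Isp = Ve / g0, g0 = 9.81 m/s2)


Isp = Ve / g0 = 3339 / 9.81 = 340.4 s

340.4 s


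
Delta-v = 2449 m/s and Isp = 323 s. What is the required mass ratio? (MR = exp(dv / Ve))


Ve = 323 * 9.81 = 3168.63 m/s
MR = exp(2449 / 3168.63) = 2.166

2.166


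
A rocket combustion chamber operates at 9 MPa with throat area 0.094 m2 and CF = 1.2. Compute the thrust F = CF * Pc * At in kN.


F = 1.2 * 9e6 * 0.094 = 1.0152e+06 N = 1015.2 kN

1015.2 kN


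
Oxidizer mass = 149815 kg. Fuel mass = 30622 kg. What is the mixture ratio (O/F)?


MR = 149815 / 30622 = 4.89

4.89


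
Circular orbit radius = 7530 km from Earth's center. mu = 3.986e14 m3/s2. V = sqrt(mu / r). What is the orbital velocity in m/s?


V = sqrt(3.986e14 / 7530000) = 7276 m/s

7276 m/s


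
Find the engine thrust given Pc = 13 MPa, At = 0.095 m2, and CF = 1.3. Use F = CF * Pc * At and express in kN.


F = 1.3 * 13e6 * 0.095 = 1.6055e+06 N = 1605.5 kN

1605.5 kN


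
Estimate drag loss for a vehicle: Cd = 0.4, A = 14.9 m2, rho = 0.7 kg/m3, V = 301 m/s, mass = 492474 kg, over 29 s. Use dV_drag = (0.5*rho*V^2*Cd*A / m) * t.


D = 0.5 * 0.7 * 301^2 * 0.4 * 14.9 = 188993.69 N
a = 188993.69 / 492474 = 0.3838 m/s2
dV = 0.3838 * 29 = 11.1 m/s

11.1 m/s


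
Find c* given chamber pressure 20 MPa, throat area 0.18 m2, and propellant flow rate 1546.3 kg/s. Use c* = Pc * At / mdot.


c* = 20e6 * 0.18 / 1546.3 = 2328 m/s

2328 m/s


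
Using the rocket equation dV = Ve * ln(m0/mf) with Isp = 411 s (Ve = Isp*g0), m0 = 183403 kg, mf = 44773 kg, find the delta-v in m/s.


Ve = 411 * 9.81 = 4031.91 m/s
dV = 4031.91 * ln(183403/44773) = 5685 m/s

5685 m/s


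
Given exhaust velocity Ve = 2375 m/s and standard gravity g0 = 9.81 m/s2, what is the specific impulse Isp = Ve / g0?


Isp = Ve / g0 = 2375 / 9.81 = 242.1 s

242.1 s


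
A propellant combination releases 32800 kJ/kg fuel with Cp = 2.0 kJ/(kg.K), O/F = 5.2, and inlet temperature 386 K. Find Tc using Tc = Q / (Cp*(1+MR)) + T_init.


Tc = 32800 / (2.0 * (1 + 5.2)) + 386 = 3031 K

3031 K


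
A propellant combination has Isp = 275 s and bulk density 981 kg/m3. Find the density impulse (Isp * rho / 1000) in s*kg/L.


rho*Isp = 275 * 981 / 1000 = 270 s*kg/L

270 s*kg/L


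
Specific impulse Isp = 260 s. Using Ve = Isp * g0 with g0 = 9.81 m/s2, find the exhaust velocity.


Ve = Isp * g0 = 260 * 9.81 = 2550.6 m/s

2550.6 m/s


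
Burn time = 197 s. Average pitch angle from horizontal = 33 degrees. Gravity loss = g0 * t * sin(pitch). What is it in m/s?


GL = 9.81 * 197 * sin(33 deg) = 1053 m/s

1053 m/s


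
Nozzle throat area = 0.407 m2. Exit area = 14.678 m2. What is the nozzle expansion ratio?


AR = 14.678 / 0.407 = 36.1

36.1


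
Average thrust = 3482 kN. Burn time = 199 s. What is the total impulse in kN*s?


It = 3482 * 199 = 692918 kN*s

692918 kN*s


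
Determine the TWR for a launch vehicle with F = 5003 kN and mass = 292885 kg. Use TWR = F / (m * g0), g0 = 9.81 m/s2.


TWR = 5003000 / (292885 * 9.81) = 1.74

1.74


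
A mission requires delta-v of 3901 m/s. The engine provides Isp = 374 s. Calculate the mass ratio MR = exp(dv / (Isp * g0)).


Ve = 374 * 9.81 = 3668.94 m/s
MR = exp(3901 / 3668.94) = 2.896

2.896


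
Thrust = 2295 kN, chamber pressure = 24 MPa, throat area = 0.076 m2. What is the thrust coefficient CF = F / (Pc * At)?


CF = 2295000 / (24e6 * 0.076) = 1.26

1.26


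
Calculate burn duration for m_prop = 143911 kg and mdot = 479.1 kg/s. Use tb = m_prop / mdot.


tb = 143911 / 479.1 = 300.4 s

300.4 s


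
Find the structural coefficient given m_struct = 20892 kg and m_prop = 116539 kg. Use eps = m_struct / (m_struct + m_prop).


eps = 20892 / (20892 + 116539) = 0.152

0.152


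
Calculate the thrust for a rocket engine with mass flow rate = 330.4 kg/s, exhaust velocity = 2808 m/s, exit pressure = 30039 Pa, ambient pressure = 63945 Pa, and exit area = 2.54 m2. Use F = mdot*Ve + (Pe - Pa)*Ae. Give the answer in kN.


F = 330.4 * 2808 + (30039 - 63945) * 2.54 = 841642.0 N = 841.6 kN

841.6 kN


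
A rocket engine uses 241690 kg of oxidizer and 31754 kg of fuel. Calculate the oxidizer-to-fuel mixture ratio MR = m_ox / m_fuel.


MR = 241690 / 31754 = 7.61

7.61


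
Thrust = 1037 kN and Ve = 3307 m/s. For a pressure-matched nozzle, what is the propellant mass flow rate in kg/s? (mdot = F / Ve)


mdot = F / Ve = 1037000 / 3307 = 313.6 kg/s

313.6 kg/s


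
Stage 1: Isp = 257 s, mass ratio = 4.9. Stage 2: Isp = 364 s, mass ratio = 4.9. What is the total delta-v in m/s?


dV1 = 257 * 9.81 * ln(4.9) = 4006.7 m/s
dV2 = 364 * 9.81 * ln(4.9) = 5674.9 m/s
Total dV = 4006.7 + 5674.9 = 9681.6 m/s ~ 9682 m/s

9682 m/s


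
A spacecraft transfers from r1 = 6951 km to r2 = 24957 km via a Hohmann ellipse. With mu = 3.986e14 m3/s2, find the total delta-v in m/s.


V1 = sqrt(mu/r1) = 7572.6 m/s
dV1 = V1*(sqrt(2*r2/(r1+r2)) - 1) = 1898.63 m/s
V2 = sqrt(mu/r2) = 3996.43 m/s
dV2 = V2*(1 - sqrt(2*r1/(r1+r2))) = 1358.51 m/s
Total dV = 3257 m/s

3257 m/s


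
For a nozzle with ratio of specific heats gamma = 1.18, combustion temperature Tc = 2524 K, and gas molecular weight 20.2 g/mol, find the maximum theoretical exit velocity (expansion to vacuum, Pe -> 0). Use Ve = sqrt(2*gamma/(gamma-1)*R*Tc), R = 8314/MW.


R = 8314 / 20.2 = 411.58 J/(kg.K)
Ve = sqrt(2 * 1.18 / (1.18 - 1) * 411.58 * 2524) = 3691 m/s

3691 m/s


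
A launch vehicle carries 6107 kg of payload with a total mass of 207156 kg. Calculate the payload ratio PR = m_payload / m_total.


PR = 6107 / 207156 = 0.0295

0.0295


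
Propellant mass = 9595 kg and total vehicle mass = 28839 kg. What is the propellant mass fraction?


PMF = 9595 / 28839 = 0.333

0.333


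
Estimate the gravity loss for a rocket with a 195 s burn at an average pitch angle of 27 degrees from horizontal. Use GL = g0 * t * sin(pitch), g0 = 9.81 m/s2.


GL = 9.81 * 195 * sin(27 deg) = 868 m/s

868 m/s


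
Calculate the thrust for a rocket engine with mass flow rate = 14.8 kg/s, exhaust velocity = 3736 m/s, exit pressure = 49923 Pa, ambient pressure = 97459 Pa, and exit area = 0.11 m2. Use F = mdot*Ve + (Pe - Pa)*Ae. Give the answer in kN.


F = 14.8 * 3736 + (49923 - 97459) * 0.11 = 50064.0 N = 50.1 kN

50.1 kN


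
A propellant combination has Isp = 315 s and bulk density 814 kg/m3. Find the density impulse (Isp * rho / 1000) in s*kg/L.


rho*Isp = 315 * 814 / 1000 = 256 s*kg/L

256 s*kg/L


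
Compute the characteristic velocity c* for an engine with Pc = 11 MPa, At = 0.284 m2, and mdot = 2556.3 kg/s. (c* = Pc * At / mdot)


c* = 11e6 * 0.284 / 2556.3 = 1222 m/s

1222 m/s


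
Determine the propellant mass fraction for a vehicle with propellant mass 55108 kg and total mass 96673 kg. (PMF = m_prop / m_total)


PMF = 55108 / 96673 = 0.57

0.57


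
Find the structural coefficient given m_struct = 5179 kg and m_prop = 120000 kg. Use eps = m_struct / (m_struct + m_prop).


eps = 5179 / (5179 + 120000) = 0.0414

0.0414


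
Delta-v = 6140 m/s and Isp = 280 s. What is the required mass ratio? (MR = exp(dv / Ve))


Ve = 280 * 9.81 = 2746.8 m/s
MR = exp(6140 / 2746.8) = 9.35

9.35


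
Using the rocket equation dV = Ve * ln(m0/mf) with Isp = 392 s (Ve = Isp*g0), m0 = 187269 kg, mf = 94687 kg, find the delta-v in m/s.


Ve = 392 * 9.81 = 3845.52 m/s
dV = 3845.52 * ln(187269/94687) = 2623 m/s

2623 m/s


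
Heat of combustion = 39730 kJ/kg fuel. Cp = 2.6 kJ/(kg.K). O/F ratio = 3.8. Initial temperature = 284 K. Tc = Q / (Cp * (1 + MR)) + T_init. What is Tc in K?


Tc = 39730 / (2.6 * (1 + 3.8)) + 284 = 3467 K

3467 K


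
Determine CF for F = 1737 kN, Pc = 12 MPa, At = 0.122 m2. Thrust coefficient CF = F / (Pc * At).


CF = 1737000 / (12e6 * 0.122) = 1.19

1.19


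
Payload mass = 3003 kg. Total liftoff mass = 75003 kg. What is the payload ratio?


PR = 3003 / 75003 = 0.04

0.04


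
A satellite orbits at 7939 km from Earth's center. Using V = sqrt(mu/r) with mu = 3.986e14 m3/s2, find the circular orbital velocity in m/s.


V = sqrt(3.986e14 / 7939000) = 7086 m/s

7086 m/s


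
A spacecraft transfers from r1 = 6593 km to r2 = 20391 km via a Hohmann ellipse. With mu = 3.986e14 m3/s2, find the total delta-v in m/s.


V1 = sqrt(mu/r1) = 7775.48 m/s
dV1 = V1*(sqrt(2*r2/(r1+r2)) - 1) = 1783.43 m/s
V2 = sqrt(mu/r2) = 4421.29 m/s
dV2 = V2*(1 - sqrt(2*r1/(r1+r2))) = 1330.62 m/s
Total dV = 3114 m/s

3114 m/s


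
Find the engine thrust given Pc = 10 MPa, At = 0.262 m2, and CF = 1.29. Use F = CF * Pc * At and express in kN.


F = 1.29 * 10e6 * 0.262 = 3.3798e+06 N = 3379.8 kN

3379.8 kN


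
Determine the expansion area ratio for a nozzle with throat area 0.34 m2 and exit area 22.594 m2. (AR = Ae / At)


AR = 22.594 / 0.34 = 66.5

66.5


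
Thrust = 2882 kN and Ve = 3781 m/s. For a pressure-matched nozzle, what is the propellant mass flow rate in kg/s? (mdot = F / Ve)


mdot = F / Ve = 2882000 / 3781 = 762.2 kg/s

762.2 kg/s


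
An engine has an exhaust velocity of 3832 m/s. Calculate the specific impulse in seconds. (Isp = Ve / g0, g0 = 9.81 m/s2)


Isp = Ve / g0 = 3832 / 9.81 = 390.6 s

390.6 s


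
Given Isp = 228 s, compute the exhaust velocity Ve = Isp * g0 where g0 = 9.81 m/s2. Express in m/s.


Ve = Isp * g0 = 228 * 9.81 = 2236.7 m/s

2236.7 m/s


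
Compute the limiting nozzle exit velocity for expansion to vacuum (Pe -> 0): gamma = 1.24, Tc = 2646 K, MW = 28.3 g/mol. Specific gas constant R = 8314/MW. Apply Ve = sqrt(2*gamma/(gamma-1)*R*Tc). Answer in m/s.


R = 8314 / 28.3 = 293.78 J/(kg.K)
Ve = sqrt(2 * 1.24 / (1.24 - 1) * 293.78 * 2646) = 2834 m/s

2834 m/s


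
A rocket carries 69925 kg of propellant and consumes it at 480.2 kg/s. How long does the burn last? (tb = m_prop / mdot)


tb = 69925 / 480.2 = 145.6 s

145.6 s


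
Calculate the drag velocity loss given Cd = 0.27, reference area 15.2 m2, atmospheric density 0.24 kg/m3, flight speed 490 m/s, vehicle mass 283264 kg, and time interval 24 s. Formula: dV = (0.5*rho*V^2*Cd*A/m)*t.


D = 0.5 * 0.24 * 490^2 * 0.27 * 15.2 = 118244.45 N
a = 118244.45 / 283264 = 0.4174 m/s2
dV = 0.4174 * 24 = 10.0 m/s

10.0 m/s


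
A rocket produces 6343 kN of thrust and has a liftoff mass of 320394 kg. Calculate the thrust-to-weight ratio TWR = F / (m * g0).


TWR = 6343000 / (320394 * 9.81) = 2.02

2.02


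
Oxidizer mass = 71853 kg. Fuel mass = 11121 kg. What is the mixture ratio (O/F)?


MR = 71853 / 11121 = 6.46

6.46


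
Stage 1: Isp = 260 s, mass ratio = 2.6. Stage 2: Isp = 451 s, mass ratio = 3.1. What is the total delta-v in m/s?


dV1 = 260 * 9.81 * ln(2.6) = 2437.1 m/s
dV2 = 451 * 9.81 * ln(3.1) = 5005.7 m/s
Total dV = 2437.1 + 5005.7 = 7442.8 m/s ~ 7443 m/s

7443 m/s


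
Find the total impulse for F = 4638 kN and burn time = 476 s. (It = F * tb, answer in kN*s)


It = 4638 * 476 = 2207688 kN*s

2207688 kN*s


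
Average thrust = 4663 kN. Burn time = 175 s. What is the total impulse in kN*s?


It = 4663 * 175 = 816025 kN*s

816025 kN*s


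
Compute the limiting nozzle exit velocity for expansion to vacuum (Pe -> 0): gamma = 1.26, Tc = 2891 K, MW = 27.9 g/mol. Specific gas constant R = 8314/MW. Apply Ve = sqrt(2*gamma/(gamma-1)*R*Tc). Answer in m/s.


R = 8314 / 27.9 = 297.99 J/(kg.K)
Ve = sqrt(2 * 1.26 / (1.26 - 1) * 297.99 * 2891) = 2890 m/s

2890 m/s


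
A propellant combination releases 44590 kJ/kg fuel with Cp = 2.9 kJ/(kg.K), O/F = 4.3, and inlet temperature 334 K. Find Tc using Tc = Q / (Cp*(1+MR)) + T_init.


Tc = 44590 / (2.9 * (1 + 4.3)) + 334 = 3235 K

3235 K


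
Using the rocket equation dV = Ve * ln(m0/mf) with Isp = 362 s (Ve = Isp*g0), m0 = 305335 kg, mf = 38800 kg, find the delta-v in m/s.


Ve = 362 * 9.81 = 3551.22 m/s
dV = 3551.22 * ln(305335/38800) = 7326 m/s

7326 m/s


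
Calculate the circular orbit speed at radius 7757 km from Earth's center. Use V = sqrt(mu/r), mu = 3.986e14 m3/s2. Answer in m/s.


V = sqrt(3.986e14 / 7757000) = 7168 m/s

7168 m/s


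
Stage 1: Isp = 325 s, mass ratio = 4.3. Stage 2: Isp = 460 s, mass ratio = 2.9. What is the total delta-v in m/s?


dV1 = 325 * 9.81 * ln(4.3) = 4650.4 m/s
dV2 = 460 * 9.81 * ln(2.9) = 4804.6 m/s
Total dV = 4650.4 + 4804.6 = 9455.0 m/s ~ 9455 m/s

9455 m/s


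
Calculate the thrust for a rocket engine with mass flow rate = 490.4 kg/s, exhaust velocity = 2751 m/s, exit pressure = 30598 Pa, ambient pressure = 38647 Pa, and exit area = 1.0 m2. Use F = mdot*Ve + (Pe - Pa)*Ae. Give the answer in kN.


F = 490.4 * 2751 + (30598 - 38647) * 1.0 = 1.3410e+06 N = 1341.0 kN

1341.0 kN


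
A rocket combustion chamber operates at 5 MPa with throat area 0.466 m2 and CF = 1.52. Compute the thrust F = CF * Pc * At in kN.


F = 1.52 * 5e6 * 0.466 = 3.5416e+06 N = 3541.6 kN

3541.6 kN


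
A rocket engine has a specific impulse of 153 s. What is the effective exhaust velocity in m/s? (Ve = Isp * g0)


Ve = Isp * g0 = 153 * 9.81 = 1500.9 m/s

1500.9 m/s


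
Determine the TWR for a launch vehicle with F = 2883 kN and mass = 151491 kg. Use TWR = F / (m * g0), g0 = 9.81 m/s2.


TWR = 2883000 / (151491 * 9.81) = 1.94

1.94


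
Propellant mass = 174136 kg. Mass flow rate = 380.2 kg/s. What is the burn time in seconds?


tb = 174136 / 380.2 = 458.0 s

458.0 s


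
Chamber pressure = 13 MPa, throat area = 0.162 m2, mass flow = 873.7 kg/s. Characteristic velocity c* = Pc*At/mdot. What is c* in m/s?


c* = 13e6 * 0.162 / 873.7 = 2410 m/s

2410 m/s


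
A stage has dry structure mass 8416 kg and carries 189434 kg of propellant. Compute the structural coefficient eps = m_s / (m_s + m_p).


eps = 8416 / (8416 + 189434) = 0.0425

0.0425


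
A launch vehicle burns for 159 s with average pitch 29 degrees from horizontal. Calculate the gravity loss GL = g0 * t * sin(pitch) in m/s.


GL = 9.81 * 159 * sin(29 deg) = 756 m/s

756 m/s


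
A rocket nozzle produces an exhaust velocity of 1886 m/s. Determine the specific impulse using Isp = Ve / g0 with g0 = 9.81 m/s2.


Isp = Ve / g0 = 1886 / 9.81 = 192.3 s

192.3 s


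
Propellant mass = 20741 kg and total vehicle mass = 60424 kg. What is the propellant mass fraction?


PMF = 20741 / 60424 = 0.343

0.343


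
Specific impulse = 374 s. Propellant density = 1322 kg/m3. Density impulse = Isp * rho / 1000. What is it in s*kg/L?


rho*Isp = 374 * 1322 / 1000 = 494 s*kg/L

494 s*kg/L


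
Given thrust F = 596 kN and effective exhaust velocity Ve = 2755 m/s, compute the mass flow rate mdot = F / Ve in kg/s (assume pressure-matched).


mdot = F / Ve = 596000 / 2755 = 216.3 kg/s

216.3 kg/s


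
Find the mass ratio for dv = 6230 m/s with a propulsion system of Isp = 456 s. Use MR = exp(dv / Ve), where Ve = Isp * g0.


Ve = 456 * 9.81 = 4473.36 m/s
MR = exp(6230 / 4473.36) = 4.026

4.026


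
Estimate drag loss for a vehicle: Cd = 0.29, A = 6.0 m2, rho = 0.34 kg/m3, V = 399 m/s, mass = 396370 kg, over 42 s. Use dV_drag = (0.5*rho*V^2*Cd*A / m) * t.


D = 0.5 * 0.34 * 399^2 * 0.29 * 6.0 = 47091.66 N
a = 47091.66 / 396370 = 0.1188 m/s2
dV = 0.1188 * 42 = 5.0 m/s

5.0 m/s


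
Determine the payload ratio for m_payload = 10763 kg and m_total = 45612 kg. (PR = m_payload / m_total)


PR = 10763 / 45612 = 0.236

0.236


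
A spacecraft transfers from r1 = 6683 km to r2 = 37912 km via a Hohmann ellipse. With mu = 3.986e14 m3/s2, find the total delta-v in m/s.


V1 = sqrt(mu/r1) = 7722.94 m/s
dV1 = V1*(sqrt(2*r2/(r1+r2)) - 1) = 2347.37 m/s
V2 = sqrt(mu/r2) = 3242.5 m/s
dV2 = V2*(1 - sqrt(2*r1/(r1+r2))) = 1467.34 m/s
Total dV = 3815 m/s

3815 m/s


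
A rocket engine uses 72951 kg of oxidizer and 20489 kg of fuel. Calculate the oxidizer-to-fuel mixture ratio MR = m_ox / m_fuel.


MR = 72951 / 20489 = 3.56

3.56


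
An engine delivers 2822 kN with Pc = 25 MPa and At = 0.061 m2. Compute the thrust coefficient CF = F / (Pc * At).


CF = 2822000 / (25e6 * 0.061) = 1.85

1.85


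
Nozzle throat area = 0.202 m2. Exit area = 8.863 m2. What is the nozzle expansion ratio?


AR = 8.863 / 0.202 = 43.9

43.9


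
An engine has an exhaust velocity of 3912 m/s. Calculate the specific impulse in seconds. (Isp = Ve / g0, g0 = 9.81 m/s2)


Isp = Ve / g0 = 3912 / 9.81 = 398.8 s

398.8 s


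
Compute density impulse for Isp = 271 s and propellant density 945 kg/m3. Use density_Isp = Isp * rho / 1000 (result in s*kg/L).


rho*Isp = 271 * 945 / 1000 = 256 s*kg/L

256 s*kg/L


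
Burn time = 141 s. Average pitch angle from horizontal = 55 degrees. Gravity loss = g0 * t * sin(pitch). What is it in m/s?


GL = 9.81 * 141 * sin(55 deg) = 1133 m/s

1133 m/s


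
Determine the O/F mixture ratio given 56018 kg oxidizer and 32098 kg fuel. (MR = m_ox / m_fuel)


MR = 56018 / 32098 = 1.75

1.75


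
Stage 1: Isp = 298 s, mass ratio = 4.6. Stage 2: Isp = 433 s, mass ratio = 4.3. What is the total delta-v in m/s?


dV1 = 298 * 9.81 * ln(4.6) = 4461.2 m/s
dV2 = 433 * 9.81 * ln(4.3) = 6195.8 m/s
Total dV = 4461.2 + 6195.8 = 10657.0 m/s ~ 10657 m/s

10657 m/s


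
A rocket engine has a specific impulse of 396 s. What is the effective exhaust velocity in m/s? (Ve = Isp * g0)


Ve = Isp * g0 = 396 * 9.81 = 3884.8 m/s

3884.8 m/s


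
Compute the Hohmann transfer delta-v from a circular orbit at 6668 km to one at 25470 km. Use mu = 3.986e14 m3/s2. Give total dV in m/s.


V1 = sqrt(mu/r1) = 7731.63 m/s
dV1 = V1*(sqrt(2*r2/(r1+r2)) - 1) = 2002.36 m/s
V2 = sqrt(mu/r2) = 3955.98 m/s
dV2 = V2*(1 - sqrt(2*r1/(r1+r2))) = 1407.64 m/s
Total dV = 3410 m/s

3410 m/s


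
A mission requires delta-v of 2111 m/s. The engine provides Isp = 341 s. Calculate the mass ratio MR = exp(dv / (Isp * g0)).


Ve = 341 * 9.81 = 3345.21 m/s
MR = exp(2111 / 3345.21) = 1.88

1.88


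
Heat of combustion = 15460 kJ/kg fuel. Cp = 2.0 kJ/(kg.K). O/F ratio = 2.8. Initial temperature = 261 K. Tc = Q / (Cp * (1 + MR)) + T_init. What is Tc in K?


Tc = 15460 / (2.0 * (1 + 2.8)) + 261 = 2295 K

2295 K


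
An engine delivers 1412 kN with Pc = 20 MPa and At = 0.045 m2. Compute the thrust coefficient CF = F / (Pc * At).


CF = 1412000 / (20e6 * 0.045) = 1.57

1.57


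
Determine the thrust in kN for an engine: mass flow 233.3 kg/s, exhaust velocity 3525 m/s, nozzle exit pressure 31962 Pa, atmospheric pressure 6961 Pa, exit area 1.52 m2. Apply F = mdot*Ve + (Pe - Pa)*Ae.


F = 233.3 * 3525 + (31962 - 6961) * 1.52 = 860384.0 N = 860.4 kN

860.4 kN


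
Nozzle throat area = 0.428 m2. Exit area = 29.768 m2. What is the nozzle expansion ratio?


AR = 29.768 / 0.428 = 69.6

69.6


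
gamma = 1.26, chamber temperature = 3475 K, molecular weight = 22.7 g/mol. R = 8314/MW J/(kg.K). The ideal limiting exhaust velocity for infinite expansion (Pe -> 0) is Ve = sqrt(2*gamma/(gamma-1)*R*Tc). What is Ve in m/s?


R = 8314 / 22.7 = 366.26 J/(kg.K)
Ve = sqrt(2 * 1.26 / (1.26 - 1) * 366.26 * 3475) = 3512 m/s

3512 m/s


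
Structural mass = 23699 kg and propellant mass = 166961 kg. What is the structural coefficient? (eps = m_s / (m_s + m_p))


eps = 23699 / (23699 + 166961) = 0.1243

0.1243


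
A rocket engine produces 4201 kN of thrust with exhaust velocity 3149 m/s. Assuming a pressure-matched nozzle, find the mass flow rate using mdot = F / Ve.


mdot = F / Ve = 4201000 / 3149 = 1334.1 kg/s

1334.1 kg/s


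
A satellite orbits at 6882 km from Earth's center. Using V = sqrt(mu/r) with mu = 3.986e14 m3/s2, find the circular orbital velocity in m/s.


V = sqrt(3.986e14 / 6882000) = 7610 m/s

7610 m/s


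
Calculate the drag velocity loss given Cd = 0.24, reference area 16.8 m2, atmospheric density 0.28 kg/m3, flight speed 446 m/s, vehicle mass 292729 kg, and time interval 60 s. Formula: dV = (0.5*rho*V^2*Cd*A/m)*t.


D = 0.5 * 0.28 * 446^2 * 0.24 * 16.8 = 112284.1 N
a = 112284.1 / 292729 = 0.3836 m/s2
dV = 0.3836 * 60 = 23.0 m/s

23.0 m/s


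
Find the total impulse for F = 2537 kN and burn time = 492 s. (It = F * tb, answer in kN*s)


It = 2537 * 492 = 1248204 kN*s

1248204 kN*s


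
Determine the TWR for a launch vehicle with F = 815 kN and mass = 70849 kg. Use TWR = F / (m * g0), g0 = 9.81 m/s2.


TWR = 815000 / (70849 * 9.81) = 1.17

1.17


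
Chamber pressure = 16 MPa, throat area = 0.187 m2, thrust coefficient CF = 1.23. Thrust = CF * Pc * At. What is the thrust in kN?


F = 1.23 * 16e6 * 0.187 = 3.6802e+06 N = 3680.2 kN

3680.2 kN


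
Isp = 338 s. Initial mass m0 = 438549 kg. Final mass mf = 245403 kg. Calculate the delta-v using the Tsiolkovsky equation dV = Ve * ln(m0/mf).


Ve = 338 * 9.81 = 3315.78 m/s
dV = 3315.78 * ln(438549/245403) = 1925 m/s

1925 m/s


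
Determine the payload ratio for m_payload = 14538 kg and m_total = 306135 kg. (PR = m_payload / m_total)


PR = 14538 / 306135 = 0.0475

0.0475


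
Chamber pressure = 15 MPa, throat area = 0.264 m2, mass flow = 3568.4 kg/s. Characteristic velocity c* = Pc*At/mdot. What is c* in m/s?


c* = 15e6 * 0.264 / 3568.4 = 1110 m/s

1110 m/s


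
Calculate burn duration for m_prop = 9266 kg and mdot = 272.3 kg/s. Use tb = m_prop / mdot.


tb = 9266 / 272.3 = 34.0 s

34.0 s


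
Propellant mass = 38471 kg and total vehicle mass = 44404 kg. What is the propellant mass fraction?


PMF = 38471 / 44404 = 0.866

0.866


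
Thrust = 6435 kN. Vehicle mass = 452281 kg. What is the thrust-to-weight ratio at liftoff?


TWR = 6435000 / (452281 * 9.81) = 1.45

1.45


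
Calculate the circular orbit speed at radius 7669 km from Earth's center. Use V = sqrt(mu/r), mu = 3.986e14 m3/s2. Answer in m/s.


V = sqrt(3.986e14 / 7669000) = 7209 m/s

7209 m/s


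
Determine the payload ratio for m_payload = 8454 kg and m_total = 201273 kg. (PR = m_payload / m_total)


PR = 8454 / 201273 = 0.042

0.042


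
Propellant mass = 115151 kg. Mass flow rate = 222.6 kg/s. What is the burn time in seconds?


tb = 115151 / 222.6 = 517.3 s

517.3 s


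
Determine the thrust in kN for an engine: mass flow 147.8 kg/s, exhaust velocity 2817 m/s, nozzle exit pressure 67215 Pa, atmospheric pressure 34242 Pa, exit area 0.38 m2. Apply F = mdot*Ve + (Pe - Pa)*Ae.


F = 147.8 * 2817 + (67215 - 34242) * 0.38 = 428882.0 N = 428.9 kN

428.9 kN


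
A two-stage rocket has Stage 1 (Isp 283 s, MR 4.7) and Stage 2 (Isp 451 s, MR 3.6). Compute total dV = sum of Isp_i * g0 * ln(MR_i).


dV1 = 283 * 9.81 * ln(4.7) = 4296.4 m/s
dV2 = 451 * 9.81 * ln(3.6) = 5667.2 m/s
Total dV = 4296.4 + 5667.2 = 9963.6 m/s ~ 9964 m/s

9964 m/s


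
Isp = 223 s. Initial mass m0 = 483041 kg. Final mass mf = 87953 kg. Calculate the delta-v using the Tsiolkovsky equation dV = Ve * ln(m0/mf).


Ve = 223 * 9.81 = 2187.63 m/s
dV = 2187.63 * ln(483041/87953) = 3726 m/s

3726 m/s


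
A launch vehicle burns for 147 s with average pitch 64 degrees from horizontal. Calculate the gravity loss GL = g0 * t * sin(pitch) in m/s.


GL = 9.81 * 147 * sin(64 deg) = 1296 m/s

1296 m/s


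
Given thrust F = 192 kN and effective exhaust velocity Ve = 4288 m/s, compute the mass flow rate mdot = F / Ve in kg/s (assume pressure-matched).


mdot = F / Ve = 192000 / 4288 = 44.8 kg/s

44.8 kg/s


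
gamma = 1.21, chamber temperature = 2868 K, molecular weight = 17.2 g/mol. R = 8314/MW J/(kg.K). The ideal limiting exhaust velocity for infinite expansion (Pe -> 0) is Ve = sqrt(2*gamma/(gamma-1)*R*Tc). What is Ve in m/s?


R = 8314 / 17.2 = 483.37 J/(kg.K)
Ve = sqrt(2 * 1.21 / (1.21 - 1) * 483.37 * 2868) = 3997 m/s

3997 m/s


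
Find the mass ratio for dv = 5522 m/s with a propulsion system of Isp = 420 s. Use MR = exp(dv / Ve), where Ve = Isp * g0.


Ve = 420 * 9.81 = 4120.2 m/s
MR = exp(5522 / 4120.2) = 3.82

3.82


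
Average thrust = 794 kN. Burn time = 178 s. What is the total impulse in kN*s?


It = 794 * 178 = 141332 kN*s

141332 kN*s


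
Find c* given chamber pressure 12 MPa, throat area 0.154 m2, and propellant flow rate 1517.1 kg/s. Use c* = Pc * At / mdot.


c* = 12e6 * 0.154 / 1517.1 = 1218 m/s

1218 m/s


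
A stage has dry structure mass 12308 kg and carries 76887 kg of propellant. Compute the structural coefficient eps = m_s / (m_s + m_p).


eps = 12308 / (12308 + 76887) = 0.138

0.138


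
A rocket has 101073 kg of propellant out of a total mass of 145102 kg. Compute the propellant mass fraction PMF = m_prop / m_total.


PMF = 101073 / 145102 = 0.697

0.697


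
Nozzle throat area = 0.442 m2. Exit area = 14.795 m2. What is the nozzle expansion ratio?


AR = 14.795 / 0.442 = 33.5

33.5


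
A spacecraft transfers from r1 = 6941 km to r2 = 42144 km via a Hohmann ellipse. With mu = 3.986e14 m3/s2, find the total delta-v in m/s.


V1 = sqrt(mu/r1) = 7578.05 m/s
dV1 = V1*(sqrt(2*r2/(r1+r2)) - 1) = 2352.33 m/s
V2 = sqrt(mu/r2) = 3075.39 m/s
dV2 = V2*(1 - sqrt(2*r1/(r1+r2))) = 1439.89 m/s
Total dV = 3792 m/s

3792 m/s


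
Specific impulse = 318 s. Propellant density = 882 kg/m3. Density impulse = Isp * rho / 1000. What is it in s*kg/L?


rho*Isp = 318 * 882 / 1000 = 280 s*kg/L

280 s*kg/L


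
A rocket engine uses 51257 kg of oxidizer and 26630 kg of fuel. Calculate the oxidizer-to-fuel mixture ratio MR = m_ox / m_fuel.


MR = 51257 / 26630 = 1.92

1.92


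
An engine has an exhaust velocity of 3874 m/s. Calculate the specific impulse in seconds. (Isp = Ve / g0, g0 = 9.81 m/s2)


Isp = Ve / g0 = 3874 / 9.81 = 394.9 s

394.9 s


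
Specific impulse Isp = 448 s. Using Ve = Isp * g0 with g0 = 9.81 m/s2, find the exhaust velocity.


Ve = Isp * g0 = 448 * 9.81 = 4394.9 m/s

4394.9 m/s


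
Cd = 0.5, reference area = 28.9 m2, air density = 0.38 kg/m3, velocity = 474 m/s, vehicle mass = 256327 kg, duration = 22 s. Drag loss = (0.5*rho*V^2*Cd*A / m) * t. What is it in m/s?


D = 0.5 * 0.38 * 474^2 * 0.5 * 28.9 = 616847.96 N
a = 616847.96 / 256327 = 2.4065 m/s2
dV = 2.4065 * 22 = 52.9 m/s

52.9 m/s


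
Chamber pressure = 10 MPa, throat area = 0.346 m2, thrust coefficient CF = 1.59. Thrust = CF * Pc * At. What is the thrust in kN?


F = 1.59 * 10e6 * 0.346 = 5.5014e+06 N = 5501.4 kN

5501.4 kN


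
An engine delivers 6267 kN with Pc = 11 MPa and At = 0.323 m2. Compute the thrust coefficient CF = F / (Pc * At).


CF = 6267000 / (11e6 * 0.323) = 1.76

1.76


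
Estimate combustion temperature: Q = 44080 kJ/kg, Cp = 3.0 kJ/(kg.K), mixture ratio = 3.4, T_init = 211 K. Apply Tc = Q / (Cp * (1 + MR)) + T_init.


Tc = 44080 / (3.0 * (1 + 3.4)) + 211 = 3550 K

3550 K


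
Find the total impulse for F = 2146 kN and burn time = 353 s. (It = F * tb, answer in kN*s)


It = 2146 * 353 = 757538 kN*s

757538 kN*s


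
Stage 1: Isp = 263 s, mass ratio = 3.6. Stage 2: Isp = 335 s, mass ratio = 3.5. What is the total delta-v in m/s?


dV1 = 263 * 9.81 * ln(3.6) = 3304.8 m/s
dV2 = 335 * 9.81 * ln(3.5) = 4117.0 m/s
Total dV = 3304.8 + 4117.0 = 7421.8 m/s ~ 7422 m/s

7422 m/s


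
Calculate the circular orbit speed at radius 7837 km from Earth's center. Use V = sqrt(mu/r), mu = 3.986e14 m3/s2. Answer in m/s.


V = sqrt(3.986e14 / 7837000) = 7132 m/s

7132 m/s


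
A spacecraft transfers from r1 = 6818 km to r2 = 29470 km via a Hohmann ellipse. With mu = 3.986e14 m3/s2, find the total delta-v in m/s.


V1 = sqrt(mu/r1) = 7646.1 m/s
dV1 = V1*(sqrt(2*r2/(r1+r2)) - 1) = 2098.49 m/s
V2 = sqrt(mu/r2) = 3677.72 m/s
dV2 = V2*(1 - sqrt(2*r1/(r1+r2))) = 1423.27 m/s
Total dV = 3522 m/s

3522 m/s


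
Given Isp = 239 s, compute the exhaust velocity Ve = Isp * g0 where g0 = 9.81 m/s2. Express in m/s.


Ve = Isp * g0 = 239 * 9.81 = 2344.6 m/s

2344.6 m/s


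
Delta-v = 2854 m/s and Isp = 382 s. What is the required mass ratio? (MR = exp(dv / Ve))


Ve = 382 * 9.81 = 3747.42 m/s
MR = exp(2854 / 3747.42) = 2.142

2.142


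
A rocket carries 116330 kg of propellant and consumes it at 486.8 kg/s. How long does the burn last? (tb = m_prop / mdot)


tb = 116330 / 486.8 = 239.0 s

239.0 s


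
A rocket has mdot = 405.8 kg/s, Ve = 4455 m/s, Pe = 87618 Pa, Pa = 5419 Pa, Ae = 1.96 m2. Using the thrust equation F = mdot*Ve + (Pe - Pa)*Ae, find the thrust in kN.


F = 405.8 * 4455 + (87618 - 5419) * 1.96 = 1.9689e+06 N = 1968.9 kN

1968.9 kN


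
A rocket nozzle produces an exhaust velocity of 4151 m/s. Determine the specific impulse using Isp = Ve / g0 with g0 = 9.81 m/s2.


Isp = Ve / g0 = 4151 / 9.81 = 423.1 s

423.1 s


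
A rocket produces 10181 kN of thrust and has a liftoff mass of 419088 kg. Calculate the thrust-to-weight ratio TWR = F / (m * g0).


TWR = 10181000 / (419088 * 9.81) = 2.48

2.48


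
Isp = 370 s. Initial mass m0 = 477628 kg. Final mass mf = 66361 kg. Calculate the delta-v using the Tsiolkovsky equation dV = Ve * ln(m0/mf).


Ve = 370 * 9.81 = 3629.7 m/s
dV = 3629.7 * ln(477628/66361) = 7164 m/s

7164 m/s


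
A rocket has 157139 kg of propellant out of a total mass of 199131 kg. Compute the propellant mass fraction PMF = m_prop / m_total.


PMF = 157139 / 199131 = 0.789

0.789


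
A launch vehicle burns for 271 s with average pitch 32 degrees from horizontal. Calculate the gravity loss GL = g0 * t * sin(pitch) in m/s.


GL = 9.81 * 271 * sin(32 deg) = 1409 m/s

1409 m/s


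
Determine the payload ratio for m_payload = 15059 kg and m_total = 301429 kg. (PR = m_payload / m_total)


PR = 15059 / 301429 = 0.05

0.05


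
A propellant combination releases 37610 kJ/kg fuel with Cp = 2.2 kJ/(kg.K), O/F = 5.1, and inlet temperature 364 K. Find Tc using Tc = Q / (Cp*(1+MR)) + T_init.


Tc = 37610 / (2.2 * (1 + 5.1)) + 364 = 3167 K

3167 K


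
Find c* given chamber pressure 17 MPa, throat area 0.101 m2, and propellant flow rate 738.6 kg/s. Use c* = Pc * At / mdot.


c* = 17e6 * 0.101 / 738.6 = 2325 m/s

2325 m/s


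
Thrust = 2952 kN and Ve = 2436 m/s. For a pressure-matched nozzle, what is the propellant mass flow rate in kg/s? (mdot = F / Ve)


mdot = F / Ve = 2952000 / 2436 = 1211.8 kg/s

1211.8 kg/s


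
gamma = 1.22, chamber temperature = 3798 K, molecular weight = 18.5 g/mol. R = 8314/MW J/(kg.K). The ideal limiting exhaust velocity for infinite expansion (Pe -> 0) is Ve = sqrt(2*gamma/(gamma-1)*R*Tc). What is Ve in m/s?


R = 8314 / 18.5 = 449.41 J/(kg.K)
Ve = sqrt(2 * 1.22 / (1.22 - 1) * 449.41 * 3798) = 4351 m/s

4351 m/s


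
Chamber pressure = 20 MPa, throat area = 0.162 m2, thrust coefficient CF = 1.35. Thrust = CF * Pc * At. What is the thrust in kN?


F = 1.35 * 20e6 * 0.162 = 4.3740e+06 N = 4374.0 kN

4374.0 kN


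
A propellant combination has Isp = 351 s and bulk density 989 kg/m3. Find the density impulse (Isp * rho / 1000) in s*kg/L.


rho*Isp = 351 * 989 / 1000 = 347 s*kg/L

347 s*kg/L


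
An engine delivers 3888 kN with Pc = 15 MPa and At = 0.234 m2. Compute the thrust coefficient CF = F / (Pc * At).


CF = 3888000 / (15e6 * 0.234) = 1.11

1.11


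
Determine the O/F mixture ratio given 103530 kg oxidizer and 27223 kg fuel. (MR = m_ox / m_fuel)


MR = 103530 / 27223 = 3.8

3.8


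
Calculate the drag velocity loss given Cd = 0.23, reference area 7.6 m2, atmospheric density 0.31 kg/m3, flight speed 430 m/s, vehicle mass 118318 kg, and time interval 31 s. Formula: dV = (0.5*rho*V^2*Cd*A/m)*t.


D = 0.5 * 0.31 * 430^2 * 0.23 * 7.6 = 50096.81 N
a = 50096.81 / 118318 = 0.4234 m/s2
dV = 0.4234 * 31 = 13.1 m/s

13.1 m/s


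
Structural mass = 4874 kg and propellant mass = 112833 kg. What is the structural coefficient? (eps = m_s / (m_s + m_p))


eps = 4874 / (4874 + 112833) = 0.0414

0.0414


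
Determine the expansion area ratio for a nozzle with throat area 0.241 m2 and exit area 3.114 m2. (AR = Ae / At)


AR = 3.114 / 0.241 = 12.9

12.9


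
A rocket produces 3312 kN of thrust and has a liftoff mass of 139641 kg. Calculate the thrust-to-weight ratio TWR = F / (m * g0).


TWR = 3312000 / (139641 * 9.81) = 2.42

2.42


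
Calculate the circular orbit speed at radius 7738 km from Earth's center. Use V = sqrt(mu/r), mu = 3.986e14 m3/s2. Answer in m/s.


V = sqrt(3.986e14 / 7738000) = 7177 m/s

7177 m/s


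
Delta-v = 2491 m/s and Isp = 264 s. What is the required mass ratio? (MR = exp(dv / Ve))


Ve = 264 * 9.81 = 2589.84 m/s
MR = exp(2491 / 2589.84) = 2.616

2.616


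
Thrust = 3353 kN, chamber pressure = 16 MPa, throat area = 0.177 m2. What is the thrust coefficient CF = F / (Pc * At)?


CF = 3353000 / (16e6 * 0.177) = 1.18

1.18


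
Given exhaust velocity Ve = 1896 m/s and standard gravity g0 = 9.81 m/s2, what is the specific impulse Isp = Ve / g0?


Isp = Ve / g0 = 1896 / 9.81 = 193.3 s

193.3 s


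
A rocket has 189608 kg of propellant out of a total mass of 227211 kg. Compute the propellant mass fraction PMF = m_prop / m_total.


PMF = 189608 / 227211 = 0.835

0.835


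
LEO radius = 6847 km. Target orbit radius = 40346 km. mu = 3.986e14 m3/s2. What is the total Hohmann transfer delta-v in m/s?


V1 = sqrt(mu/r1) = 7629.89 m/s
dV1 = V1*(sqrt(2*r2/(r1+r2)) - 1) = 2346.99 m/s
V2 = sqrt(mu/r2) = 3143.17 m/s
dV2 = V2*(1 - sqrt(2*r1/(r1+r2))) = 1450.03 m/s
Total dV = 3797 m/s

3797 m/s


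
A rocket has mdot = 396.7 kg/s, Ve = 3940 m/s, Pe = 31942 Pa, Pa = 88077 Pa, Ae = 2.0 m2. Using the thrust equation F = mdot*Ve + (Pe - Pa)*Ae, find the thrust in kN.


F = 396.7 * 3940 + (31942 - 88077) * 2.0 = 1.4507e+06 N = 1450.7 kN

1450.7 kN


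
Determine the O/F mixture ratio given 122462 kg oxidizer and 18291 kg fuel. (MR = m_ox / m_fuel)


MR = 122462 / 18291 = 6.7

6.7


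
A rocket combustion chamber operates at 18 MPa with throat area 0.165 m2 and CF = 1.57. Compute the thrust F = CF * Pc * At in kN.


F = 1.57 * 18e6 * 0.165 = 4.6629e+06 N = 4662.9 kN

4662.9 kN


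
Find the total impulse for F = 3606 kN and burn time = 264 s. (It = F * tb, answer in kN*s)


It = 3606 * 264 = 951984 kN*s

951984 kN*s


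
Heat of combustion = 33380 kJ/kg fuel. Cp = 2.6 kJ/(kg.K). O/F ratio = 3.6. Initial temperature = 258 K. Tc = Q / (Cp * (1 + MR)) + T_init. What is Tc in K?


Tc = 33380 / (2.6 * (1 + 3.6)) + 258 = 3049 K

3049 K


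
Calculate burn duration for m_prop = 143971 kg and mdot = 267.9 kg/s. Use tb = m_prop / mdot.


tb = 143971 / 267.9 = 537.4 s

537.4 s


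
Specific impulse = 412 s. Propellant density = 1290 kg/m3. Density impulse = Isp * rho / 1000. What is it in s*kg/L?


rho*Isp = 412 * 1290 / 1000 = 531 s*kg/L

531 s*kg/L


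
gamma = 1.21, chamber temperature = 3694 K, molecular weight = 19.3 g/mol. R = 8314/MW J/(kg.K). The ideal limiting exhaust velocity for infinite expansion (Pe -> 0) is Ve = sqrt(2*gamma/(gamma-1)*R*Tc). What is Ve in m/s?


R = 8314 / 19.3 = 430.78 J/(kg.K)
Ve = sqrt(2 * 1.21 / (1.21 - 1) * 430.78 * 3694) = 4282 m/s

4282 m/s


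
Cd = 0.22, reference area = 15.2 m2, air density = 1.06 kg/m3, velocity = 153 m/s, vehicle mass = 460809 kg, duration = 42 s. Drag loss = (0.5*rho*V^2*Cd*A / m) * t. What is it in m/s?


D = 0.5 * 1.06 * 153^2 * 0.22 * 15.2 = 41488.24 N
a = 41488.24 / 460809 = 0.09 m/s2
dV = 0.09 * 42 = 3.8 m/s

3.8 m/s


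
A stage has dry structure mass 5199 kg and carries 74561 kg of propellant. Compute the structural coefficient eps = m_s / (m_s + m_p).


eps = 5199 / (5199 + 74561) = 0.0652

0.0652


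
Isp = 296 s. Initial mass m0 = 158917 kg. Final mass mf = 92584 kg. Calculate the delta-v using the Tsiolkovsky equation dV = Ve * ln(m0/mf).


Ve = 296 * 9.81 = 2903.76 m/s
dV = 2903.76 * ln(158917/92584) = 1569 m/s

1569 m/s
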